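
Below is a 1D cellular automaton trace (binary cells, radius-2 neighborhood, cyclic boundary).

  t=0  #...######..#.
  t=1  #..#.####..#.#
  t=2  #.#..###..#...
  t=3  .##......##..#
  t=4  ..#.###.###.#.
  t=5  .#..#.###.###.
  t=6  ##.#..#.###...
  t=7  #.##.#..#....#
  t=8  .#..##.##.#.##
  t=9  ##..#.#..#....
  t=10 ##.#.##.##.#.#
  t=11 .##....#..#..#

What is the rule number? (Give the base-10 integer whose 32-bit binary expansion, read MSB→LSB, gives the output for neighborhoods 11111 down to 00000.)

3969225821

  nb #####: next=#  (t=0,i=6, bit31=1)
  nb ####.: next=#  (t=0,i=8, bit30=1)
  nb ###.#: next=#  (t=4,i=6, bit29=1)
  nb ###..: next=.  (t=0,i=9, bit28=0)
  nb ##.##: next=#  (t=4,i=7, bit27=1)
  nb ##.#.: next=#  (t=4,i=11, bit26=1)
  nb ##..#: next=.  (t=0,i=10, bit25=0)
  nb ##...: next=.  (t=3,i=3, bit24=0)
  nb #.###: next=#  (t=1,i=5, bit23=1)
  nb #.##.: next=.  (t=1,i=13, bit22=0)
  nb #.#.#: next=.  (t=8,i=10, bit21=0)
  nb #.#..: next=#  (t=0,i=0, bit20=1)
  nb #..##: next=.  (t=2,i=4, bit19=0)
  nb #..#.: next=#  (t=0,i=11, bit18=1)
  nb #...#: next=.  (t=0,i=2, bit17=0)
  nb #....: next=#  (t=3,i=4, bit16=1)
  nb .####: next=#  (t=0,i=5, bit15=1)
  nb .###.: next=.  (t=2,i=6, bit14=0)
  nb .##.#: next=.  (t=6,i=1, bit13=0)
  nb .##..: next=#  (t=1,i=0, bit12=1)
  nb .#.##: next=.  (t=1,i=4, bit11=0)
  nb .#.#.: next=#  (t=0,i=13, bit10=1)
  nb .#..#: next=.  (t=2,i=3, bit9=0)
  nb .#...: next=.  (t=0,i=1, bit8=0)
  nb ..###: next=.  (t=0,i=4, bit7=0)
  nb ..##.: next=#  (t=3,i=9, bit6=1)
  nb ..#.#: next=.  (t=0,i=12, bit5=0)
  nb ..#..: next=#  (t=2,i=10, bit4=1)
  nb ...##: next=#  (t=0,i=3, bit3=1)
  nb ...#.: next=#  (t=2,i=13, bit2=1)
  nb ....#: next=.  (t=3,i=7, bit1=0)
  nb .....: next=#  (t=3,i=5, bit0=1)
  bits 11101100100101011001010001011101 = 3969225821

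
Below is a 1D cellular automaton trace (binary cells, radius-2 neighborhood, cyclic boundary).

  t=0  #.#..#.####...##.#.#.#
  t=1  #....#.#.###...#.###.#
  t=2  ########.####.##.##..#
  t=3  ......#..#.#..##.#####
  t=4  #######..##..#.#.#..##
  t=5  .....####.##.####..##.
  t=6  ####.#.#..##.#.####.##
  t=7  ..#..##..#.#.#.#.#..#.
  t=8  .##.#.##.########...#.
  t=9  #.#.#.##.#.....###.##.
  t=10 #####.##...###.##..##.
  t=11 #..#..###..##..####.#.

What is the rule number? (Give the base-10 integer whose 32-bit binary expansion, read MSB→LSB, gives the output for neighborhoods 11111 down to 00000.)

1407808695

  ##### -> .   bit 31 = 0  t=2,i=1
  ####. -> #   bit 30 = 1  t=0,i=9
  ###.# -> .   bit 29 = 0  t=1,i=19
  ###.. -> #   bit 28 = 1  t=0,i=10
  ##.## -> .   bit 27 = 0  t=1,i=20
  ##.#. -> .   bit 26 = 0  t=0,i=1
  ##..# -> #   bit 25 = 1  t=2,i=19
  ##... -> #   bit 24 = 1  t=0,i=11
  #.### -> #   bit 23 = 1  t=0,i=7
  #.##. -> #   bit 22 = 1  t=0,i=21
  #.#.# -> #   bit 21 = 1  t=0,i=17
  #.#.. -> .   bit 20 = 0  t=0,i=2
  #..## -> #   bit 19 = 1  t=2,i=20
  #..#. -> .   bit 18 = 0  t=0,i=4
  #...# -> .   bit 17 = 0  t=0,i=12
  #.... -> #   bit 16 = 1  t=1,i=2
  .#### -> .   bit 15 = 0  t=0,i=8
  .###. -> #   bit 14 = 1  t=1,i=10
  .##.# -> #   bit 13 = 1  t=0,i=0
  .##.. -> #   bit 12 = 1  t=1,i=0
  .#.## -> .   bit 11 = 0  t=0,i=6
  .#.#. -> #   bit 10 = 1  t=0,i=18
  .#..# -> .   bit 9 = 0  t=0,i=3
  .#... -> .   bit 8 = 0  t=7,i=21
  ..### -> #   bit 7 = 1  t=2,i=21
  ..##. -> .   bit 6 = 0  t=0,i=14
  ..#.# -> #   bit 5 = 1  t=0,i=5
  ..#.. -> #   bit 4 = 1  t=3,i=6
  ...## -> .   bit 3 = 0  t=0,i=13
  ...#. -> #   bit 2 = 1  t=1,i=4
  ....# -> #   bit 1 = 1  t=1,i=3
  ..... -> #   bit 0 = 1  t=3,i=2
  bits 01010011111010010111010010110111 = 1407808695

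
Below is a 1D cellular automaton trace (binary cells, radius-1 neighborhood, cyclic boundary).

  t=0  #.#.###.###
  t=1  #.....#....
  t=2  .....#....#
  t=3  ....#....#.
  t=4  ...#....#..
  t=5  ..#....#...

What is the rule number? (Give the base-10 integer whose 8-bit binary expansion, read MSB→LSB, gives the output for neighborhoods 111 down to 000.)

66

  nb ###: next=.  (t=0,i=5, bit7=0)
  nb ##.: next=#  (t=0,i=0, bit6=1)
  nb #.#: next=.  (t=0,i=1, bit5=0)
  nb #..: next=.  (t=1,i=1, bit4=0)
  nb .##: next=.  (t=0,i=4, bit3=0)
  nb .#.: next=.  (t=0,i=2, bit2=0)
  nb ..#: next=#  (t=1,i=5, bit1=1)
  nb ...: next=.  (t=1,i=2, bit0=0)
  bits 01000010 = 66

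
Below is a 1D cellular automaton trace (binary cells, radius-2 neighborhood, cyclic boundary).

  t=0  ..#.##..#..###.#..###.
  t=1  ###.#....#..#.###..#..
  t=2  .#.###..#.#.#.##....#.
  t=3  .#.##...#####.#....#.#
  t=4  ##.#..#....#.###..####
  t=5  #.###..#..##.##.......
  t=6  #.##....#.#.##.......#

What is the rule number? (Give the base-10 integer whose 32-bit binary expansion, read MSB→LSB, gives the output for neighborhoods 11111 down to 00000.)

  [31] ##### => .  t=3,i=10
  [30] ####. => #  t=3,i=11
  [29] ###.# => .  t=0,i=13
  [28] ###.. => .  t=0,i=20
  [27] ##.## => #  t=5,i=12
  [26] ##.#. => #  t=0,i=14
  [25] ##..# => .  t=0,i=6
  [24] ##... => .  t=0,i=21
  [23] #.### => #  t=1,i=14
  [22] #.##. => #  t=0,i=4
  [21] #.#.# => #  t=2,i=10
  [20] #.#.. => #  t=0,i=15
  [19] #..## => .  t=0,i=10
  [18] #..#. => .  t=0,i=7
  [17] #...# => #  t=0,i=0
  [16] #.... => .  t=1,i=6
  [15] .#### => .  t=3,i=9
  [14] .###. => #  t=0,i=12
  [13] .##.# => .  t=5,i=11
  [12] .##.. => .  t=0,i=5
  [11] .#.## => .  t=0,i=3
  [10] .#.#. => #  t=2,i=9
  [9] .#..# => #  t=0,i=9
  [8] .#... => #  t=1,i=5
  [7] ..### => .  t=0,i=11
  [6] ..##. => #  t=5,i=10
  [5] ..#.# => #  t=0,i=2
  [4] ..#.. => .  t=0,i=8
  [3] ...## => .  t=3,i=7
  [2] ...#. => #  t=0,i=1
  [1] ....# => .  t=1,i=7
  [0] ..... => .  t=5,i=17
  bits 01001100111100100100011101100100 = 1290946404

1290946404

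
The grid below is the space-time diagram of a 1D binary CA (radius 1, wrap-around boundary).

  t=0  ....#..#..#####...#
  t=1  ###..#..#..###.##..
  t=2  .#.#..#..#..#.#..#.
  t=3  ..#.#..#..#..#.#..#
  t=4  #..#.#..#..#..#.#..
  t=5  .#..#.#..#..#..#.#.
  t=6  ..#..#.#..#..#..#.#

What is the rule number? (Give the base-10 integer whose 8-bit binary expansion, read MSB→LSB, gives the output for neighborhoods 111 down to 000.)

  [7] ### => #  t=0,i=11
  [6] ##. => .  t=0,i=14
  [5] #.# => #  t=1,i=14
  [4] #.. => #  t=0,i=0
  [3] .## => .  t=0,i=10
  [2] .#. => .  t=0,i=4
  [1] ..# => .  t=0,i=3
  [0] ... => #  t=0,i=1
  bits 10110001 = 177

177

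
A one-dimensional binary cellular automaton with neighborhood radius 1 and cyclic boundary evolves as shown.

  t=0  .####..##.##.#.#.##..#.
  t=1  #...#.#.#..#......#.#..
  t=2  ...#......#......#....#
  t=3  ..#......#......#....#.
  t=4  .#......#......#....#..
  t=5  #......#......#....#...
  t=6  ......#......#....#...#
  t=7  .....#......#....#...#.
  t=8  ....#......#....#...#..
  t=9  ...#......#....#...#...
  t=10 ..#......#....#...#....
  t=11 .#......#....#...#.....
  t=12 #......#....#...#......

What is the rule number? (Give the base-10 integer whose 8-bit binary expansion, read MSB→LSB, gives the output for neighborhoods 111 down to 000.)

66

  ### -> .   bit 7 = 0  t=0,i=2
  ##. -> #   bit 6 = 1  t=0,i=4
  #.# -> .   bit 5 = 0  t=0,i=9
  #.. -> .   bit 4 = 0  t=0,i=5
  .## -> .   bit 3 = 0  t=0,i=1
  .#. -> .   bit 2 = 0  t=0,i=13
  ..# -> #   bit 1 = 1  t=0,i=0
  ... -> .   bit 0 = 0  t=1,i=2
  bits 01000010 = 66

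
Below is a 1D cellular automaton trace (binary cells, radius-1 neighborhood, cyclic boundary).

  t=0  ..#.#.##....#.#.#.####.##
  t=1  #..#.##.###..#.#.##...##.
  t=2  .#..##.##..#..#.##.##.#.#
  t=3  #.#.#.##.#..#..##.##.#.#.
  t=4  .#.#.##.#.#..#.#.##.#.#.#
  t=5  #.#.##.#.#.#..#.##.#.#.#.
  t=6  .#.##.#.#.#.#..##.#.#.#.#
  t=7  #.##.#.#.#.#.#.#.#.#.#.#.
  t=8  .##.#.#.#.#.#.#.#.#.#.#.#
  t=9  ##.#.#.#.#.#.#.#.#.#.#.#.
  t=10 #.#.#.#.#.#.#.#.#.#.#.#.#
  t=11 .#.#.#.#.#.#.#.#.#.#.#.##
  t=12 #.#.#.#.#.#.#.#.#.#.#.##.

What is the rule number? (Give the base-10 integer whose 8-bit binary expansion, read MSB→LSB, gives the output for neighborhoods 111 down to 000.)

57

  ### -> .   bit 7 = 0  t=0,i=19
  ##. -> .   bit 6 = 0  t=0,i=7
  #.# -> #   bit 5 = 1  t=0,i=3
  #.. -> #   bit 4 = 1  t=0,i=0
  .## -> #   bit 3 = 1  t=0,i=6
  .#. -> .   bit 2 = 0  t=0,i=2
  ..# -> .   bit 1 = 0  t=0,i=1
  ... -> #   bit 0 = 1  t=0,i=9
  bits 00111001 = 57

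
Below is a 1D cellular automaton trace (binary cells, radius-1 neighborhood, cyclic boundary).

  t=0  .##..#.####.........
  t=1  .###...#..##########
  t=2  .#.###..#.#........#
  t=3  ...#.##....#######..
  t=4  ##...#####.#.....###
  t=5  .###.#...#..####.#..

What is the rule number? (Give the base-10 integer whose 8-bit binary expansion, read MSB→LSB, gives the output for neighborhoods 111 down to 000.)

89

  [7] ### => .  t=0,i=8
  [6] ##. => #  t=0,i=2
  [5] #.# => .  t=0,i=6
  [4] #.. => #  t=0,i=3
  [3] .## => #  t=0,i=1
  [2] .#. => .  t=0,i=5
  [1] ..# => .  t=0,i=0
  [0] ... => #  t=0,i=12
  bits 01011001 = 89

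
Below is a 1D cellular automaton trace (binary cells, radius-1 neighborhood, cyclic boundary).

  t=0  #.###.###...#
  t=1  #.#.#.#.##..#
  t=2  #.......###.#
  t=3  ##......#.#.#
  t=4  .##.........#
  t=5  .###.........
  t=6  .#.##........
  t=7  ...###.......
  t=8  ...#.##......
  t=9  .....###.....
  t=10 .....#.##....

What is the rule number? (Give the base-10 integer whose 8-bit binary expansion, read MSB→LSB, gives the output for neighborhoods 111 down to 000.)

88

  ###|.  b7=0 t=0,i=3
  ##.|#  b6=1 t=0,i=0
  #.#|.  b5=0 t=0,i=1
  #..|#  b4=1 t=0,i=9
  .##|#  b3=1 t=0,i=2
  .#.|.  b2=0 t=1,i=2
  ..#|.  b1=0 t=0,i=11
  ...|.  b0=0 t=0,i=10
  bits 01011000 = 88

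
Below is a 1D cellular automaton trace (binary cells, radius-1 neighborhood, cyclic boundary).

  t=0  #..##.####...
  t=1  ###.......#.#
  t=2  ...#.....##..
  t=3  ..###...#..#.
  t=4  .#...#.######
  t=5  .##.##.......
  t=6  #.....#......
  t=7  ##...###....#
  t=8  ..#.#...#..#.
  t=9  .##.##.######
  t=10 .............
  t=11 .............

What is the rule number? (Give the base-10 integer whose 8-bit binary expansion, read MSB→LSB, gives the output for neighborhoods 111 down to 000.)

22

  [7] ### => .  t=0,i=7
  [6] ##. => .  t=0,i=4
  [5] #.# => .  t=0,i=5
  [4] #.. => #  t=0,i=1
  [3] .## => .  t=0,i=3
  [2] .#. => #  t=0,i=0
  [1] ..# => #  t=0,i=2
  [0] ... => .  t=0,i=11
  bits 00010110 = 22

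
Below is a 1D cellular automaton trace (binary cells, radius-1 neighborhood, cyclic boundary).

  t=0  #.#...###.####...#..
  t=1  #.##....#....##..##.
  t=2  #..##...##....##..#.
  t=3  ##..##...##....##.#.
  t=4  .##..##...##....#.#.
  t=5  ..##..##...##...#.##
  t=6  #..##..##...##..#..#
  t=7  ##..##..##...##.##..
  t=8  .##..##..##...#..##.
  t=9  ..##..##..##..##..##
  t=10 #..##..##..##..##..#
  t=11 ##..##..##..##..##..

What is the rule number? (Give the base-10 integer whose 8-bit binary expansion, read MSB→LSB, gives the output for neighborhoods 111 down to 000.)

84

  ###|.  b7=0 t=0,i=7
  ##.|#  b6=1 t=0,i=8
  #.#|.  b5=0 t=0,i=1
  #..|#  b4=1 t=0,i=3
  .##|.  b3=0 t=0,i=6
  .#.|#  b2=1 t=0,i=0
  ..#|.  b1=0 t=0,i=5
  ...|.  b0=0 t=0,i=4
  bits 01010100 = 84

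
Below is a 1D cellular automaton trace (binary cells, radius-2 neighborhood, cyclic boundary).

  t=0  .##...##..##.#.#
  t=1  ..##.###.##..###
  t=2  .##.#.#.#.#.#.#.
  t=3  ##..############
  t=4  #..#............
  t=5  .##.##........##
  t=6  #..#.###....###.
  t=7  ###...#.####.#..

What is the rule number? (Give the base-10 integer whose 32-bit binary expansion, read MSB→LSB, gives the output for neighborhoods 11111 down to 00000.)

  nb #####: next=.  (t=3,i=6, bit31=0)
  nb ####.: next=#  (t=3,i=0, bit30=1)
  nb ###.#: next=.  (t=1,i=7, bit29=0)
  nb ###..: next=.  (t=1,i=15, bit28=0)
  nb ##.##: next=#  (t=1,i=4, bit27=1)
  nb ##.#.: next=.  (t=0,i=12, bit26=0)
  nb ##..#: next=.  (t=0,i=8, bit25=0)
  nb ##...: next=#  (t=0,i=3, bit24=1)
  nb #.###: next=.  (t=1,i=5, bit23=0)
  nb #.##.: next=.  (t=0,i=1, bit22=0)
  nb #.#.#: next=#  (t=0,i=13, bit21=1)
  nb #.#..: next=#  (t=2,i=14, bit20=1)
  nb #..##: next=#  (t=0,i=9, bit19=1)
  nb #..#.: next=#  (t=4,i=2, bit18=1)
  nb #...#: next=.  (t=0,i=4, bit17=0)
  nb #....: next=#  (t=4,i=5, bit16=1)
  nb .####: next=.  (t=3,i=5, bit15=0)
  nb .###.: next=#  (t=1,i=6, bit14=1)
  nb .##.#: next=.  (t=0,i=11, bit13=0)
  nb .##..: next=#  (t=0,i=2, bit12=1)
  nb .#.##: next=.  (t=0,i=0, bit11=0)
  nb .#.#.: next=#  (t=0,i=14, bit10=1)
  nb .#..#: next=#  (t=2,i=15, bit9=1)
  nb .#...: next=#  (t=4,i=4, bit8=1)
  nb ..###: next=.  (t=1,i=13, bit7=0)
  nb ..##.: next=#  (t=0,i=6, bit6=1)
  nb ..#.#: next=.  (t=6,i=3, bit5=0)
  nb ..#..: next=.  (t=4,i=0, bit4=0)
  nb ...##: next=#  (t=0,i=5, bit3=1)
  nb ...#.: next=#  (t=4,i=15, bit2=1)
  nb ....#: next=#  (t=4,i=14, bit1=1)
  nb .....: next=.  (t=4,i=6, bit0=0)
  bits 01001001001111010101011101001110 = 1228756814

1228756814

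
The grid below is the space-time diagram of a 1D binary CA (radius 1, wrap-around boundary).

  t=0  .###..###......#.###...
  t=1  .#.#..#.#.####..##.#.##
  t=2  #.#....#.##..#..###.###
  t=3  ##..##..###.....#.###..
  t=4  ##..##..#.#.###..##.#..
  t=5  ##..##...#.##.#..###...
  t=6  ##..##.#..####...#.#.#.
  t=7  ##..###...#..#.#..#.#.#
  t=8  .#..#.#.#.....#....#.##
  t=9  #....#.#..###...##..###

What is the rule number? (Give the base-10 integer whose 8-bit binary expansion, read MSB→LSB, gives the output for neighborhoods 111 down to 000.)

  nb ###: next=.  (t=0,i=2, bit7=0)
  nb ##.: next=#  (t=0,i=3, bit6=1)
  nb #.#: next=#  (t=0,i=16, bit5=1)
  nb #..: next=.  (t=0,i=4, bit4=0)
  nb .##: next=#  (t=0,i=1, bit3=1)
  nb .#.: next=.  (t=0,i=15, bit2=0)
  nb ..#: next=.  (t=0,i=0, bit1=0)
  nb ...: next=#  (t=0,i=10, bit0=1)
  bits 01101001 = 105

105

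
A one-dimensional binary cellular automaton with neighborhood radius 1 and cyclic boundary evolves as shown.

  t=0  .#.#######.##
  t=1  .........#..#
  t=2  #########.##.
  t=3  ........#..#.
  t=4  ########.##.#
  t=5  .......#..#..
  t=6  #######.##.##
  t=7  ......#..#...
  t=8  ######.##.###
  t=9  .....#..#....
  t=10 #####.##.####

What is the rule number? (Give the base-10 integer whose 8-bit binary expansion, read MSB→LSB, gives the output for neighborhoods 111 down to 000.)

  ###|.  b7=0 t=0,i=4
  ##.|#  b6=1 t=0,i=9
  #.#|.  b5=0 t=0,i=0
  #..|#  b4=1 t=1,i=0
  .##|.  b3=0 t=0,i=3
  .#.|.  b2=0 t=0,i=1
  ..#|#  b1=1 t=1,i=8
  ...|#  b0=1 t=1,i=1
  bits 01010011 = 83

83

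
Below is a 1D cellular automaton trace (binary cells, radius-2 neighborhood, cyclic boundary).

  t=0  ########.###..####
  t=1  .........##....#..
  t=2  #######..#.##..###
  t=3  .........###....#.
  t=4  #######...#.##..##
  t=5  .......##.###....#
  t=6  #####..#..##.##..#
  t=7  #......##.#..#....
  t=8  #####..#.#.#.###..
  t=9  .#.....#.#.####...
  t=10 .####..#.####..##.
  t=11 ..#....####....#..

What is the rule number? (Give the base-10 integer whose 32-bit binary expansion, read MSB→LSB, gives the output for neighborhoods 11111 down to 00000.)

  [31] ##### => .  t=0,i=0
  [30] ####. => .  t=0,i=6
  [29] ###.# => .  t=0,i=7
  [28] ###.. => .  t=0,i=11
  [27] ##.## => .  t=0,i=8
  [26] ##.#. => #  t=7,i=9
  [25] ##..# => .  t=0,i=12
  [24] ##... => #  t=1,i=11
  [23] #.### => #  t=0,i=9
  [22] #.##. => #  t=2,i=11
  [21] #.#.# => #  t=8,i=9
  [20] #.#.. => .  t=7,i=10
  [19] #..## => .  t=0,i=13
  [18] #..#. => .  t=2,i=8
  [17] #...# => #  t=4,i=8
  [16] #.... => #  t=1,i=12
  [15] .#### => #  t=0,i=15
  [14] .###. => #  t=0,i=10
  [13] .##.# => .  t=5,i=8
  [12] .##.. => .  t=1,i=10
  [11] .#.## => #  t=2,i=10
  [10] .#.#. => .  t=8,i=8
  [9] .#..# => #  t=6,i=8
  [8] .#... => #  t=1,i=16
  [7] ..### => .  t=0,i=14
  [6] ..##. => #  t=1,i=9
  [5] ..#.# => #  t=2,i=9
  [4] ..#.. => #  t=1,i=15
  [3] ...## => .  t=1,i=8
  [2] ...#. => .  t=1,i=14
  [1] ....# => .  t=1,i=7
  [0] ..... => #  t=1,i=0
  bits 00000101111000111100101101110001 = 98814833

98814833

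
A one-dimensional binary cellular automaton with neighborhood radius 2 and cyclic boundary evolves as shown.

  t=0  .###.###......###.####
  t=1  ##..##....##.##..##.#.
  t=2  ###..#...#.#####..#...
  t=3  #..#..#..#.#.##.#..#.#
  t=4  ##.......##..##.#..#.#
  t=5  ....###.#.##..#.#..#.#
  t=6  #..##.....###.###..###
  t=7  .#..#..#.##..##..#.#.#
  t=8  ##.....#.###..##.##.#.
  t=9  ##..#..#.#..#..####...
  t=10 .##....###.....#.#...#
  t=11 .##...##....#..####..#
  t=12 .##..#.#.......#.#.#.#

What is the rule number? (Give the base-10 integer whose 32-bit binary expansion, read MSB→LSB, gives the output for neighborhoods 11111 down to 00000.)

  #####|#  b31=1 t=2,i=13
  ####.|#  b30=1 t=0,i=20
  ###.#|.  b29=0 t=0,i=3
  ###..|.  b28=0 t=0,i=7
  ##.##|#  b27=1 t=0,i=0
  ##.#.|.  b26=0 t=1,i=19
  ##..#|#  b25=1 t=1,i=2
  ##...|.  b24=0 t=0,i=8
  #.###|#  b23=1 t=0,i=1
  #.##.|#  b22=1 t=1,i=0
  #.#.#|.  b21=0 t=1,i=20
  #.#..|#  b20=1 t=3,i=16
  #..##|.  b19=0 t=1,i=3
  #..#.|.  b18=0 t=2,i=4
  #...#|.  b17=0 t=2,i=7
  #....|.  b16=0 t=0,i=9
  .####|.  b15=0 t=0,i=19
  .###.|.  b14=0 t=0,i=2
  .##.#|#  b13=1 t=1,i=11
  .##..|#  b12=1 t=1,i=1
  .#.##|.  b11=0 t=1,i=21
  .#.#.|#  b10=1 t=3,i=10
  .#..#|.  b9=0 t=3,i=4
  .#...|#  b8=1 t=2,i=6
  ..###|#  b7=1 t=0,i=14
  ..##.|.  b6=0 t=1,i=4
  ..#.#|#  b5=1 t=2,i=9
  ..#..|.  b4=0 t=2,i=5
  ...##|#  b3=1 t=0,i=13
  ...#.|.  b2=0 t=2,i=8
  ....#|.  b1=0 t=0,i=12
  .....|#  b0=1 t=0,i=10
  bits 11001010110100000011010110101001 = 3402642857

3402642857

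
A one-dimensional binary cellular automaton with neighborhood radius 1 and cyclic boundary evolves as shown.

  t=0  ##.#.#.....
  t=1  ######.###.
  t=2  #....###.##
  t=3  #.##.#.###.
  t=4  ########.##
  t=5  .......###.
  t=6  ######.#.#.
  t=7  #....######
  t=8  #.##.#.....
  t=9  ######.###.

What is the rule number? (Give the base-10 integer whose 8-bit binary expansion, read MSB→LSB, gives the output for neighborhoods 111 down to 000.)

109

  nb ###: next=.  (t=1,i=1, bit7=0)
  nb ##.: next=#  (t=0,i=1, bit6=1)
  nb #.#: next=#  (t=0,i=2, bit5=1)
  nb #..: next=.  (t=0,i=6, bit4=0)
  nb .##: next=#  (t=0,i=0, bit3=1)
  nb .#.: next=#  (t=0,i=3, bit2=1)
  nb ..#: next=.  (t=0,i=10, bit1=0)
  nb ...: next=#  (t=0,i=7, bit0=1)
  bits 01101101 = 109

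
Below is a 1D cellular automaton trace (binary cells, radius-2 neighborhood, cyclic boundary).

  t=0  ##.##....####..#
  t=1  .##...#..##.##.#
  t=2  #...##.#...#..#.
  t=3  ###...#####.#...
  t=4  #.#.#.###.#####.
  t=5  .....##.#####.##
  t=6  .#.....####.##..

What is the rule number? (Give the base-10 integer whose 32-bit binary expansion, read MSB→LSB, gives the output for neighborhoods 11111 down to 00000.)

  nb #####: next=#  (t=3,i=8, bit31=1)
  nb ####.: next=.  (t=0,i=11, bit30=0)
  nb ###.#: next=#  (t=0,i=1, bit29=1)
  nb ###..: next=#  (t=0,i=12, bit28=1)
  nb ##.##: next=#  (t=0,i=2, bit27=1)
  nb ##.#.: next=#  (t=1,i=14, bit26=1)
  nb ##..#: next=#  (t=0,i=13, bit25=1)
  nb ##...: next=.  (t=0,i=5, bit24=0)
  nb #.###: next=#  (t=4,i=6, bit23=1)
  nb #.##.: next=.  (t=0,i=3, bit22=0)
  nb #.#.#: next=.  (t=1,i=15, bit21=0)
  nb #.#..: next=#  (t=2,i=0, bit20=1)
  nb #..##: next=.  (t=0,i=14, bit19=0)
  nb #..#.: next=.  (t=2,i=13, bit18=0)
  nb #...#: next=#  (t=1,i=4, bit17=1)
  nb #....: next=#  (t=0,i=6, bit16=1)
  nb .####: next=#  (t=0,i=10, bit15=1)
  nb .###.: next=.  (t=0,i=0, bit14=0)
  nb .##.#: next=.  (t=1,i=10, bit13=0)
  nb .##..: next=.  (t=0,i=4, bit12=0)
  nb .#.##: next=#  (t=1,i=0, bit11=1)
  nb .#.#.: next=.  (t=2,i=15, bit10=0)
  nb .#..#: next=#  (t=1,i=7, bit9=1)
  nb .#...: next=#  (t=2,i=1, bit8=1)
  nb ..###: next=#  (t=0,i=9, bit7=1)
  nb ..##.: next=.  (t=1,i=9, bit6=0)
  nb ..#.#: next=.  (t=2,i=14, bit5=0)
  nb ..#..: next=.  (t=1,i=6, bit4=0)
  nb ...##: next=.  (t=0,i=8, bit3=0)
  nb ...#.: next=#  (t=1,i=5, bit2=1)
  nb ....#: next=.  (t=0,i=7, bit1=0)
  nb .....: next=.  (t=5,i=2, bit0=0)
  bits 10111110100100111000101110000100 = 3197340548

3197340548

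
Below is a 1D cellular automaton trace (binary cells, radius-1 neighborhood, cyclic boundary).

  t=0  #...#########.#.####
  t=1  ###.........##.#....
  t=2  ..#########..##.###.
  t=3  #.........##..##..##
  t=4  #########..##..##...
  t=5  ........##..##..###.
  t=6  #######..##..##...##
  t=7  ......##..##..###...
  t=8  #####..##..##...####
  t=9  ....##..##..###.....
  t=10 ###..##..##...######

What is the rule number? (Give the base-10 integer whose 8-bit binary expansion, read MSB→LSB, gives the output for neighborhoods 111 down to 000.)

113

  ###|.  b7=0 t=0,i=5
  ##.|#  b6=1 t=0,i=0
  #.#|#  b5=1 t=0,i=13
  #..|#  b4=1 t=0,i=1
  .##|.  b3=0 t=0,i=4
  .#.|.  b2=0 t=0,i=14
  ..#|.  b1=0 t=0,i=3
  ...|#  b0=1 t=0,i=2
  bits 01110001 = 113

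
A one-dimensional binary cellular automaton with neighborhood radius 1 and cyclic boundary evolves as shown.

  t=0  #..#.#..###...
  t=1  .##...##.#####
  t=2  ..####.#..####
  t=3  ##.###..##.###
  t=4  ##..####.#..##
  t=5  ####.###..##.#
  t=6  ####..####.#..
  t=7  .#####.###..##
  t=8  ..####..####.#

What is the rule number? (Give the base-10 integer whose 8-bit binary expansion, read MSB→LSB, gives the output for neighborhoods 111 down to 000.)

211

  ###|#  b7=1 t=0,i=9
  ##.|#  b6=1 t=0,i=10
  #.#|.  b5=0 t=0,i=4
  #..|#  b4=1 t=0,i=1
  .##|.  b3=0 t=0,i=8
  .#.|.  b2=0 t=0,i=0
  ..#|#  b1=1 t=0,i=2
  ...|#  b0=1 t=0,i=12
  bits 11010011 = 211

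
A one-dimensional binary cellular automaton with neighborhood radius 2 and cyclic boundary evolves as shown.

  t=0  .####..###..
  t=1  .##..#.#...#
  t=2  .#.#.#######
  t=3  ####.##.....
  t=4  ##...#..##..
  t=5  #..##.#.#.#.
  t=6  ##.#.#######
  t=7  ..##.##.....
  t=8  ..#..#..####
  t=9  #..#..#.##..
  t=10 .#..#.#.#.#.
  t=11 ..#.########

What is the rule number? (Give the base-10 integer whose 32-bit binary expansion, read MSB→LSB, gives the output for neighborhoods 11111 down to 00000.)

116623333

  nb #####: next=.  (t=2,i=7, bit31=0)
  nb ####.: next=.  (t=0,i=3, bit30=0)
  nb ###.#: next=.  (t=2,i=11, bit29=0)
  nb ###..: next=.  (t=0,i=4, bit28=0)
  nb ##.##: next=.  (t=3,i=4, bit27=0)
  nb ##.#.: next=#  (t=2,i=0, bit26=1)
  nb ##..#: next=#  (t=0,i=5, bit25=1)
  nb ##...: next=.  (t=0,i=10, bit24=0)
  nb #.###: next=#  (t=2,i=5, bit23=1)
  nb #.##.: next=#  (t=1,i=1, bit22=1)
  nb #.#.#: next=#  (t=2,i=1, bit21=1)
  nb #.#..: next=#  (t=1,i=7, bit20=1)
  nb #..##: next=.  (t=0,i=6, bit19=0)
  nb #..#.: next=.  (t=1,i=4, bit18=0)
  nb #...#: next=#  (t=0,i=11, bit17=1)
  nb #....: next=#  (t=3,i=8, bit16=1)
  nb .####: next=#  (t=0,i=2, bit15=1)
  nb .###.: next=.  (t=0,i=8, bit14=0)
  nb .##.#: next=.  (t=5,i=4, bit13=0)
  nb .##..: next=.  (t=1,i=2, bit12=0)
  nb .#.##: next=.  (t=1,i=0, bit11=0)
  nb .#.#.: next=#  (t=1,i=6, bit10=1)
  nb .#..#: next=#  (t=4,i=6, bit9=1)
  nb .#...: next=#  (t=1,i=8, bit8=1)
  nb ..###: next=#  (t=0,i=1, bit7=1)
  nb ..##.: next=#  (t=4,i=0, bit6=1)
  nb ..#.#: next=#  (t=1,i=5, bit5=1)
  nb ..#..: next=.  (t=4,i=5, bit4=0)
  nb ...##: next=.  (t=0,i=0, bit3=0)
  nb ...#.: next=#  (t=1,i=10, bit2=1)
  nb ....#: next=.  (t=3,i=10, bit1=0)
  nb .....: next=#  (t=3,i=9, bit0=1)
  bits 00000110111100111000011111100101 = 116623333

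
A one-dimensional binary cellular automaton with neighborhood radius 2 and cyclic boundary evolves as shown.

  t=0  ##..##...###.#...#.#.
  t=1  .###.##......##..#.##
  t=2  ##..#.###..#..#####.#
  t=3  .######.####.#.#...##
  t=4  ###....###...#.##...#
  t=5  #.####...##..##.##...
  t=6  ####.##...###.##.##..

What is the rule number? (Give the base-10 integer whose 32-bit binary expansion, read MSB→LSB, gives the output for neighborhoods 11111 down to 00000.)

465418546

  [31] ##### => .  t=2,i=16
  [30] ####. => .  t=2,i=17
  [29] ###.# => .  t=0,i=11
  [28] ###.. => #  t=2,i=1
  [27] ##.## => #  t=1,i=0
  [26] ##.#. => .  t=0,i=12
  [25] ##..# => #  t=0,i=2
  [24] ##... => #  t=0,i=6
  [23] #.### => #  t=1,i=1
  [22] #.##. => .  t=0,i=0
  [21] #.#.# => #  t=0,i=19
  [20] #.#.. => #  t=0,i=13
  [19] #..## => #  t=0,i=3
  [18] #..#. => #  t=1,i=16
  [17] #...# => .  t=0,i=7
  [16] #.... => #  t=1,i=8
  [15] .#### => #  t=2,i=15
  [14] .###. => .  t=0,i=10
  [13] .##.# => #  t=1,i=20
  [12] .##.. => #  t=0,i=1
  [11] .#.## => #  t=0,i=20
  [10] .#.#. => .  t=0,i=18
  [9] .#..# => .  t=2,i=12
  [8] .#... => #  t=0,i=14
  [7] ..### => .  t=0,i=9
  [6] ..##. => .  t=0,i=4
  [5] ..#.# => #  t=0,i=17
  [4] ..#.. => #  t=2,i=11
  [3] ...## => .  t=0,i=8
  [2] ...#. => .  t=0,i=16
  [1] ....# => #  t=1,i=11
  [0] ..... => .  t=1,i=9
  bits 00011011101111011011100100110010 = 465418546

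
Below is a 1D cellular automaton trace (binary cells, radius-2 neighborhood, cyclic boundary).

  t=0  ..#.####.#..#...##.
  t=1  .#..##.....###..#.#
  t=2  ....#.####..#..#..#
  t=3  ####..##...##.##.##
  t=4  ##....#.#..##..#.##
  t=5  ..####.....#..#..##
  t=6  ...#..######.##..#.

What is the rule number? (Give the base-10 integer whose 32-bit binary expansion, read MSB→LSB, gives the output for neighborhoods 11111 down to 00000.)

  ##### -> #   bit 31 = 1  t=3,i=0
  ####. -> .   bit 30 = 0  t=0,i=6
  ###.# -> .   bit 29 = 0  t=0,i=7
  ###.. -> .   bit 28 = 0  t=1,i=13
  ##.## -> .   bit 27 = 0  t=3,i=13
  ##.#. -> .   bit 26 = 0  t=0,i=8
  ##..# -> .   bit 25 = 0  t=1,i=14
  ##... -> #   bit 24 = 1  t=0,i=18
  #.### -> #   bit 23 = 1  t=0,i=4
  #.##. -> .   bit 22 = 0  t=3,i=14
  #.#.# -> #   bit 21 = 1  t=1,i=18
  #.#.. -> .   bit 20 = 0  t=0,i=9
  #..## -> .   bit 19 = 0  t=1,i=3
  #..#. -> #   bit 18 = 1  t=0,i=11
  #...# -> .   bit 17 = 0  t=0,i=0
  #.... -> #   bit 16 = 1  t=1,i=7
  .#### -> #   bit 15 = 1  t=0,i=5
  .###. -> #   bit 14 = 1  t=1,i=12
  .##.# -> #   bit 13 = 1  t=3,i=12
  .##.. -> .   bit 12 = 0  t=0,i=17
  .#.## -> .   bit 11 = 0  t=0,i=3
  .#.#. -> .   bit 10 = 0  t=1,i=0
  .#..# -> .   bit 9 = 0  t=0,i=10
  .#... -> #   bit 8 = 1  t=0,i=13
  ..### -> .   bit 7 = 0  t=1,i=11
  ..##. -> #   bit 6 = 1  t=0,i=16
  ..#.# -> .   bit 5 = 0  t=0,i=2
  ..#.. -> #   bit 4 = 1  t=0,i=12
  ...## -> .   bit 3 = 0  t=0,i=15
  ...#. -> #   bit 2 = 1  t=0,i=1
  ....# -> #   bit 1 = 1  t=1,i=9
  ..... -> #   bit 0 = 1  t=1,i=8
  bits 10000001101001011110000101010111 = 2175131991

2175131991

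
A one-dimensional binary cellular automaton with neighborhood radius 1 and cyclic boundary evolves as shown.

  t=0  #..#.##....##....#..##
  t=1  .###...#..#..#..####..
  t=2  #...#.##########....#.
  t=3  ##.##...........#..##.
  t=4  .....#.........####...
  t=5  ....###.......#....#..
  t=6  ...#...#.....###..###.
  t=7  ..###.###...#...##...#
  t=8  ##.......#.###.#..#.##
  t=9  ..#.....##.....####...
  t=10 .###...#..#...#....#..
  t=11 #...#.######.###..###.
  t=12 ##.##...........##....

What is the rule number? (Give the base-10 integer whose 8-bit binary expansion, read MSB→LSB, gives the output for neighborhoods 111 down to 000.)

  ###|.  b7=0 t=0,i=21
  ##.|.  b6=0 t=0,i=0
  #.#|.  b5=0 t=0,i=4
  #..|#  b4=1 t=0,i=1
  .##|.  b3=0 t=0,i=5
  .#.|#  b2=1 t=0,i=3
  ..#|#  b1=1 t=0,i=2
  ...|.  b0=0 t=0,i=8
  bits 00010110 = 22

22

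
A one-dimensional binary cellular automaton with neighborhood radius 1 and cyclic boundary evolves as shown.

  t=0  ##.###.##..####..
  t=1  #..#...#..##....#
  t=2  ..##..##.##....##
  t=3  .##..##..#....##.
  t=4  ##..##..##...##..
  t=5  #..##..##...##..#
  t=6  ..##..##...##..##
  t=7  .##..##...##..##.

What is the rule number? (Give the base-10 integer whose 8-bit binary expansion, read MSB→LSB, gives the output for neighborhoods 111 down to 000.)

14

  nb ###: next=.  (t=0,i=4, bit7=0)
  nb ##.: next=.  (t=0,i=1, bit6=0)
  nb #.#: next=.  (t=0,i=2, bit5=0)
  nb #..: next=.  (t=0,i=9, bit4=0)
  nb .##: next=#  (t=0,i=0, bit3=1)
  nb .#.: next=#  (t=1,i=3, bit2=1)
  nb ..#: next=#  (t=0,i=10, bit1=1)
  nb ...: next=.  (t=1,i=5, bit0=0)
  bits 00001110 = 14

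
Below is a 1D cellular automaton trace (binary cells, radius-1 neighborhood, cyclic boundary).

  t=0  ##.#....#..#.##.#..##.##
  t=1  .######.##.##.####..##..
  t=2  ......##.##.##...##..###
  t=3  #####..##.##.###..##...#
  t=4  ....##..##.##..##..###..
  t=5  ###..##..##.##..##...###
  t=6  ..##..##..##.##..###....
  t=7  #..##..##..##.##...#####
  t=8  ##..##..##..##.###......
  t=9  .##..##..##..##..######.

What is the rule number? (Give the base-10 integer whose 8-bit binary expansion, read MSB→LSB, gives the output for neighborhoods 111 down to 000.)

  nb ###: next=.  (t=0,i=0, bit7=0)
  nb ##.: next=#  (t=0,i=1, bit6=1)
  nb #.#: next=#  (t=0,i=2, bit5=1)
  nb #..: next=#  (t=0,i=4, bit4=1)
  nb .##: next=.  (t=0,i=13, bit3=0)
  nb .#.: next=#  (t=0,i=3, bit2=1)
  nb ..#: next=.  (t=0,i=7, bit1=0)
  nb ...: next=#  (t=0,i=5, bit0=1)
  bits 01110101 = 117

117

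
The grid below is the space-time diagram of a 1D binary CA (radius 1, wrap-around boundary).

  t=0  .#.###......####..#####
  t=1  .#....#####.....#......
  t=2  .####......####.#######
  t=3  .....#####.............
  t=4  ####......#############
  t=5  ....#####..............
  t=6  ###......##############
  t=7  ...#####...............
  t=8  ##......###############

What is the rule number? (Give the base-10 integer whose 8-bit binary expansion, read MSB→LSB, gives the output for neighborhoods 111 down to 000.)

21

  ###|.  b7=0 t=0,i=4
  ##.|.  b6=0 t=0,i=5
  #.#|.  b5=0 t=0,i=0
  #..|#  b4=1 t=0,i=6
  .##|.  b3=0 t=0,i=3
  .#.|#  b2=1 t=0,i=1
  ..#|.  b1=0 t=0,i=11
  ...|#  b0=1 t=0,i=7
  bits 00010101 = 21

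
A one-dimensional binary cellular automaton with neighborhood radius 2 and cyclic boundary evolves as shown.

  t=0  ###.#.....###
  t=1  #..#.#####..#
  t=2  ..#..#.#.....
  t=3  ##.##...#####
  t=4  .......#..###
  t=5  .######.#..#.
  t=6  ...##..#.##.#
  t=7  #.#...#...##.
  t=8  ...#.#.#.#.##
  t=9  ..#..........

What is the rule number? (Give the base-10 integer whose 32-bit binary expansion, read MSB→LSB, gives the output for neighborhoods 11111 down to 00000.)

2223334159

  nb #####: next=#  (t=0,i=0, bit31=1)
  nb ####.: next=.  (t=0,i=1, bit30=0)
  nb ###.#: next=.  (t=0,i=2, bit29=0)
  nb ###..: next=.  (t=1,i=9, bit28=0)
  nb ##.##: next=.  (t=3,i=2, bit27=0)
  nb ##.#.: next=#  (t=0,i=3, bit26=1)
  nb ##..#: next=.  (t=1,i=1, bit25=0)
  nb ##...: next=.  (t=3,i=5, bit24=0)
  nb #.###: next=#  (t=1,i=5, bit23=1)
  nb #.##.: next=.  (t=3,i=3, bit22=0)
  nb #.#.#: next=.  (t=7,i=0, bit21=0)
  nb #.#..: next=.  (t=0,i=4, bit20=0)
  nb #..##: next=.  (t=1,i=11, bit19=0)
  nb #..#.: next=#  (t=1,i=2, bit18=1)
  nb #...#: next=.  (t=3,i=6, bit17=0)
  nb #....: next=#  (t=0,i=6, bit16=1)
  nb .####: next=.  (t=0,i=11, bit15=0)
  nb .###.: next=#  (t=4,i=11, bit14=1)
  nb .##.#: next=#  (t=6,i=10, bit13=1)
  nb .##..: next=.  (t=1,i=0, bit12=0)
  nb .#.##: next=.  (t=1,i=4, bit11=0)
  nb .#.#.: next=.  (t=2,i=6, bit10=0)
  nb .#..#: next=#  (t=2,i=3, bit9=1)
  nb .#...: next=#  (t=0,i=5, bit8=1)
  nb ..###: next=.  (t=0,i=10, bit7=0)
  nb ..##.: next=.  (t=1,i=12, bit6=0)
  nb ..#.#: next=.  (t=1,i=3, bit5=0)
  nb ..#..: next=.  (t=2,i=2, bit4=0)
  nb ...##: next=#  (t=0,i=9, bit3=1)
  nb ...#.: next=#  (t=2,i=1, bit2=1)
  nb ....#: next=#  (t=0,i=8, bit1=1)
  nb .....: next=#  (t=0,i=7, bit0=1)
  bits 10000100100001010110001100001111 = 2223334159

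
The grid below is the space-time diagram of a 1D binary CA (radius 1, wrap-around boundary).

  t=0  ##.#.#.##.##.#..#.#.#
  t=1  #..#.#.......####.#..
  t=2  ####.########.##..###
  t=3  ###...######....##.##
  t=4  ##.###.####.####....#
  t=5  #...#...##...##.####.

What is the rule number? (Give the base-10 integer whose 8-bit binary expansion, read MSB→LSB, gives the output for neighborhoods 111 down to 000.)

  ### -> #   bit 7 = 1  t=0,i=0
  ##. -> .   bit 6 = 0  t=0,i=1
  #.# -> .   bit 5 = 0  t=0,i=2
  #.. -> #   bit 4 = 1  t=0,i=14
  .## -> .   bit 3 = 0  t=0,i=7
  .#. -> #   bit 2 = 1  t=0,i=3
  ..# -> #   bit 1 = 1  t=0,i=15
  ... -> #   bit 0 = 1  t=1,i=7
  bits 10010111 = 151

151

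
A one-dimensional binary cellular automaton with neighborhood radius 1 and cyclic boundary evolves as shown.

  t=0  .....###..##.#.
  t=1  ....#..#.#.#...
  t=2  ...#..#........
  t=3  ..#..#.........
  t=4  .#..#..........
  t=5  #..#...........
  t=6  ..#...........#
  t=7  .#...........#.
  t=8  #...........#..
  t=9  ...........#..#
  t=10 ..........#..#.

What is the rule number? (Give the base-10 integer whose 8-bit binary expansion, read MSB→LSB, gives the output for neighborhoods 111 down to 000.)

66

  [7] ### => .  t=0,i=6
  [6] ##. => #  t=0,i=7
  [5] #.# => .  t=0,i=12
  [4] #.. => .  t=0,i=8
  [3] .## => .  t=0,i=5
  [2] .#. => .  t=0,i=13
  [1] ..# => #  t=0,i=4
  [0] ... => .  t=0,i=0
  bits 01000010 = 66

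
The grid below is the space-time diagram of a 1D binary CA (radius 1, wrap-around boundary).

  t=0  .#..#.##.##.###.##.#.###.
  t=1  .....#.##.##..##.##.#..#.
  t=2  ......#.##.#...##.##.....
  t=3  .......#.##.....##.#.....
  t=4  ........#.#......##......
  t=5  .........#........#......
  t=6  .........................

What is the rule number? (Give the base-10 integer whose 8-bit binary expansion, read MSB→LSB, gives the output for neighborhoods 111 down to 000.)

  [7] ### => .  t=0,i=13
  [6] ##. => #  t=0,i=7
  [5] #.# => #  t=0,i=5
  [4] #.. => .  t=0,i=2
  [3] .## => .  t=0,i=6
  [2] .#. => .  t=0,i=1
  [1] ..# => .  t=0,i=0
  [0] ... => .  t=1,i=0
  bits 01100000 = 96

96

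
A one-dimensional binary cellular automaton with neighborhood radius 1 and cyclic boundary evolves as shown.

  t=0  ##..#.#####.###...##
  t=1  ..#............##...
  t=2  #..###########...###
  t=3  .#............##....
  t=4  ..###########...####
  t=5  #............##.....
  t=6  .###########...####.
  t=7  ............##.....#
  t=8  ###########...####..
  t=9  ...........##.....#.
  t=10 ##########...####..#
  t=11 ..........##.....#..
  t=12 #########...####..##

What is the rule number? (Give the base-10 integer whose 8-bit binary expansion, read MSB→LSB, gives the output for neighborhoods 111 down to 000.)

17

  ### -> .   bit 7 = 0  t=0,i=0
  ##. -> .   bit 6 = 0  t=0,i=1
  #.# -> .   bit 5 = 0  t=0,i=5
  #.. -> #   bit 4 = 1  t=0,i=2
  .## -> .   bit 3 = 0  t=0,i=6
  .#. -> .   bit 2 = 0  t=0,i=4
  ..# -> .   bit 1 = 0  t=0,i=3
  ... -> #   bit 0 = 1  t=0,i=16
  bits 00010001 = 17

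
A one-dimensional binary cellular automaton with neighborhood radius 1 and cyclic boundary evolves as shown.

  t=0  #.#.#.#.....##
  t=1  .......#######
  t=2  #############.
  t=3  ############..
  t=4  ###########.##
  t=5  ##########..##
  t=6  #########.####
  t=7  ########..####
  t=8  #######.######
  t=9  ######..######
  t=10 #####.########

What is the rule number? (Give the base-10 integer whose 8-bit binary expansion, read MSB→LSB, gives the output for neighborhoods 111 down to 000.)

  nb ###: next=#  (t=0,i=13, bit7=1)
  nb ##.: next=.  (t=0,i=0, bit6=0)
  nb #.#: next=.  (t=0,i=1, bit5=0)
  nb #..: next=#  (t=0,i=7, bit4=1)
  nb .##: next=#  (t=0,i=12, bit3=1)
  nb .#.: next=.  (t=0,i=2, bit2=0)
  nb ..#: next=#  (t=0,i=11, bit1=1)
  nb ...: next=#  (t=0,i=8, bit0=1)
  bits 10011011 = 155

155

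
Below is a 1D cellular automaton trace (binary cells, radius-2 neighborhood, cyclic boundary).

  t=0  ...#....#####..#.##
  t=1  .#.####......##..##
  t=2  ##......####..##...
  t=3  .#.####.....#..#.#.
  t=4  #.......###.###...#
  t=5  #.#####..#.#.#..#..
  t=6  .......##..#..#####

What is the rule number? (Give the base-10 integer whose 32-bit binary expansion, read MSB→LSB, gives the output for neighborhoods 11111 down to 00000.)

  [31] ##### => .  t=0,i=10
  [30] ####. => .  t=0,i=11
  [29] ###.# => .  t=4,i=10
  [28] ###.. => .  t=0,i=12
  [27] ##.## => #  t=4,i=11
  [26] ##.#. => #  t=1,i=0
  [25] ##..# => #  t=0,i=13
  [24] ##... => .  t=0,i=0
  [23] #.### => .  t=1,i=3
  [22] #.##. => #  t=0,i=17
  [21] #.#.# => #  t=1,i=1
  [20] #.#.. => .  t=3,i=17
  [19] #..## => .  t=1,i=16
  [18] #..#. => #  t=0,i=14
  [17] #...# => #  t=0,i=1
  [16] #.... => #  t=0,i=5
  [15] .#### => .  t=0,i=9
  [14] .###. => #  t=4,i=9
  [13] .##.# => .  t=1,i=18
  [12] .##.. => #  t=0,i=18
  [11] .#.## => .  t=0,i=16
  [10] .#.#. => .  t=3,i=16
  [9] .#..# => #  t=3,i=13
  [8] .#... => #  t=0,i=4
  [7] ..### => .  t=0,i=8
  [6] ..##. => .  t=1,i=13
  [5] ..#.# => .  t=0,i=15
  [4] ..#.. => #  t=0,i=3
  [3] ...## => .  t=0,i=7
  [2] ...#. => .  t=0,i=2
  [1] ....# => #  t=0,i=6
  [0] ..... => #  t=1,i=9
  bits 00001110011001110101001100010011 = 241652499

241652499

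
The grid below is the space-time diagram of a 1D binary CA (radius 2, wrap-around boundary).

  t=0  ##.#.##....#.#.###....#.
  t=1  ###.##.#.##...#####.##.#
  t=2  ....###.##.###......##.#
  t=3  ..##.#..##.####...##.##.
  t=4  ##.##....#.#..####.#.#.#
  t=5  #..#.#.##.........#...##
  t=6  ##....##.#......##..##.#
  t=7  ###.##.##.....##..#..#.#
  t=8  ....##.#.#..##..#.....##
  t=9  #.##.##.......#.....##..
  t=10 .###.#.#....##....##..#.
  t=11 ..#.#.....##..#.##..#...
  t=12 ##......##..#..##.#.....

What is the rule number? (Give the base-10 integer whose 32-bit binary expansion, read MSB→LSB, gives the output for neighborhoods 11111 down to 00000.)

398616590

  #####|.  b31=0 t=1,i=16
  ####.|.  b30=0 t=1,i=1
  ###.#|.  b29=0 t=1,i=2
  ###..|#  b28=1 t=0,i=17
  ##.##|.  b27=0 t=1,i=3
  ##.#.|#  b26=1 t=0,i=2
  ##..#|#  b25=1 t=5,i=1
  ##...|#  b24=1 t=0,i=7
  #.###|#  b23=1 t=0,i=15
  #.##.|#  b22=1 t=0,i=0
  #.#.#|.  b21=0 t=0,i=3
  #.#..|.  b20=0 t=2,i=23
  #..##|.  b19=0 t=3,i=7
  #..#.|.  b18=0 t=5,i=2
  #...#|#  b17=1 t=1,i=12
  #....|.  b16=0 t=0,i=8
  .####|.  b15=0 t=1,i=0
  .###.|#  b14=1 t=0,i=16
  .##.#|#  b13=1 t=0,i=1
  .##..|.  b12=0 t=0,i=6
  .#.##|#  b11=1 t=0,i=4
  .#.#.|.  b10=0 t=0,i=12
  .#..#|.  b9=0 t=3,i=6
  .#...|.  b8=0 t=2,i=0
  ..###|.  b7=0 t=1,i=14
  ..##.|.  b6=0 t=2,i=20
  ..#.#|.  b5=0 t=0,i=11
  ..#..|.  b4=0 t=5,i=18
  ...##|#  b3=1 t=1,i=13
  ...#.|#  b2=1 t=0,i=10
  ....#|#  b1=1 t=0,i=9
  .....|.  b0=0 t=2,i=16
  bits 00010111110000100110100000001110 = 398616590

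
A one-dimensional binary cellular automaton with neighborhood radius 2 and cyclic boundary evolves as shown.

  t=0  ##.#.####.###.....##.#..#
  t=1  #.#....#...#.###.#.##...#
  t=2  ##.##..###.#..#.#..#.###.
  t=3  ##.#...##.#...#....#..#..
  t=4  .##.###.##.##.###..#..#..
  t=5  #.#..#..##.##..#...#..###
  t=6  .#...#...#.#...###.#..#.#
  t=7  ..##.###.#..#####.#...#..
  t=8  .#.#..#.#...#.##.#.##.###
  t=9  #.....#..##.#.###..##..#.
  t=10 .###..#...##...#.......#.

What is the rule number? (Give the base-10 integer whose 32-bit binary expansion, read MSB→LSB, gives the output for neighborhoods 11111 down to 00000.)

  [31] ##### => #  t=7,i=14
  [30] ####. => #  t=0,i=7
  [29] ###.# => .  t=0,i=1
  [28] ###.. => .  t=0,i=12
  [27] ##.## => .  t=0,i=9
  [26] ##.#. => #  t=0,i=2
  [25] ##..# => .  t=2,i=5
  [24] ##... => #  t=0,i=13
  [23] #.### => .  t=0,i=5
  [22] #.##. => #  t=1,i=19
  [21] #.#.# => .  t=0,i=3
  [20] #.#.. => .  t=0,i=21
  [19] #..## => .  t=0,i=23
  [18] #..#. => .  t=2,i=13
  [17] #...# => #  t=1,i=9
  [16] #.... => #  t=0,i=14
  [15] .#### => .  t=0,i=6
  [14] .###. => #  t=0,i=0
  [13] .##.# => #  t=0,i=19
  [12] .##.. => .  t=1,i=20
  [11] .#.## => .  t=0,i=4
  [10] .#.#. => .  t=2,i=15
  [9] .#..# => .  t=0,i=22
  [8] .#... => #  t=1,i=3
  [7] ..### => #  t=0,i=24
  [6] ..##. => .  t=0,i=18
  [5] ..#.# => #  t=1,i=11
  [4] ..#.. => #  t=1,i=7
  [3] ...## => #  t=0,i=17
  [2] ...#. => .  t=1,i=6
  [1] ....# => .  t=0,i=16
  [0] ..... => #  t=0,i=15
  bits 11000101010000110110000110111001 = 3309527481

3309527481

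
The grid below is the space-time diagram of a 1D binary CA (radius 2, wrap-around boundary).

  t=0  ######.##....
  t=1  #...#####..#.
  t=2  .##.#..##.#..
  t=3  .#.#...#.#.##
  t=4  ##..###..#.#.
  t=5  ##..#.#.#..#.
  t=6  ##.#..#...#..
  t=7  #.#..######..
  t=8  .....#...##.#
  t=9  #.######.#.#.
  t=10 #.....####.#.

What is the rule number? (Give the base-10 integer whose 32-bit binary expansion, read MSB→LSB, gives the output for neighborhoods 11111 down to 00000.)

  [31] ##### => .  t=0,i=2
  [30] ####. => #  t=0,i=4
  [29] ###.# => #  t=0,i=5
  [28] ###.. => #  t=1,i=8
  [27] ##.## => #  t=0,i=6
  [26] ##.#. => #  t=2,i=3
  [25] ##..# => .  t=1,i=9
  [24] ##... => .  t=0,i=9
  [23] #.### => .  t=9,i=2
  [22] #.##. => #  t=0,i=7
  [21] #.#.# => #  t=3,i=1
  [20] #.#.. => .  t=1,i=0
  [19] #..## => .  t=2,i=6
  [18] #..#. => #  t=1,i=10
  [17] #...# => #  t=1,i=2
  [16] #.... => .  t=0,i=10
  [15] .#### => .  t=0,i=1
  [14] .###. => .  t=4,i=5
  [13] .##.# => .  t=2,i=2
  [12] .##.. => #  t=0,i=8
  [11] .#.## => .  t=3,i=10
  [10] .#.#. => .  t=1,i=12
  [9] .#..# => .  t=2,i=5
  [8] .#... => #  t=1,i=1
  [7] ..### => #  t=0,i=0
  [6] ..##. => #  t=2,i=1
  [5] ..#.# => .  t=1,i=11
  [4] ..#.. => #  t=6,i=6
  [3] ...## => .  t=0,i=12
  [2] ...#. => #  t=3,i=6
  [1] ....# => #  t=0,i=11
  [0] ..... => #  t=8,i=2
  bits 01111100011001100001000111010111 = 2087064023

2087064023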